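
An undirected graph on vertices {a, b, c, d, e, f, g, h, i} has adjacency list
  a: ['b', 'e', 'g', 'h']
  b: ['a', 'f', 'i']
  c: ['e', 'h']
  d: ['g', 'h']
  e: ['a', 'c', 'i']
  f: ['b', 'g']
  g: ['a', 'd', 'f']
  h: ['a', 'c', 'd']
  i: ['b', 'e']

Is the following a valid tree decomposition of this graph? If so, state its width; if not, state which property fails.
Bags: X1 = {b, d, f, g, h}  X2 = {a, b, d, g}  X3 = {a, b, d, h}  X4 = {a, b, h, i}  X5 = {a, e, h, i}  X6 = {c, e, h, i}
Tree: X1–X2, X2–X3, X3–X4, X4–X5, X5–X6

A tree decomposition must satisfy three properties: every vertex lies in some bag; for every edge, both endpoints lie together in some bag; and for every vertex, the bags containing it form a connected subtree. Here bags containing vertex h are not connected in the tree, so the decomposition is invalid.

No — bags containing vertex h are not connected in the tree.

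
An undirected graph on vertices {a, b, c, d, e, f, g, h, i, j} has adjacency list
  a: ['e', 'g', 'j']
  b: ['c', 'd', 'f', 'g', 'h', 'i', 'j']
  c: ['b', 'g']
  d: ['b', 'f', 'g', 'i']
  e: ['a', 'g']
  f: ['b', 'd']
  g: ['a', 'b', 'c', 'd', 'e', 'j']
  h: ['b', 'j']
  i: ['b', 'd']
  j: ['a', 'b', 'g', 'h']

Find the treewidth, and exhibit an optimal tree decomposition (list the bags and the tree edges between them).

Every bag has size at most 3, so the width is 3 − 1 = 2 and tw(G) ≤ 2. On the other hand G contains the 3-clique {a, e, g}. A clique must lie in a single bag of any decomposition, so no decomposition can have width below 2. The upper and lower bounds meet at 2, so that is the treewidth.

Treewidth 2.
Bags: B1 = {b, c, g}  B2 = {b, g, j}  B3 = {b, h, j}  B4 = {a, g, j}  B5 = {a, e, g}  B6 = {b, d, g}  B7 = {b, d, f}  B8 = {b, d, i}
Tree: B1–B2, B2–B3, B2–B4, B4–B5, B1–B6, B6–B7, B6–B8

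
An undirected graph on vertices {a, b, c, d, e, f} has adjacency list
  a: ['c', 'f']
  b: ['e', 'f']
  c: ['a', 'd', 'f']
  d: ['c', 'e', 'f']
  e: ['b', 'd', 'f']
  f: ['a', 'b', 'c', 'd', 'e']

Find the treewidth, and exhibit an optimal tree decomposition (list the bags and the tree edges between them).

The largest bag has 3 vertices, giving width 2; this decomposition certifies tw(G) ≤ 2. On the other hand G contains the 3-clique {d, e, f}. A clique must lie in a single bag of any decomposition, so no decomposition can have width below 2. Hence tw(G) = 2 exactly.

Treewidth 2.
One such decomposition:
Bags: B1 = {d, e, f}  B2 = {b, e, f}  B3 = {c, d, f}  B4 = {a, c, f}
Tree: B1–B2, B1–B3, B3–B4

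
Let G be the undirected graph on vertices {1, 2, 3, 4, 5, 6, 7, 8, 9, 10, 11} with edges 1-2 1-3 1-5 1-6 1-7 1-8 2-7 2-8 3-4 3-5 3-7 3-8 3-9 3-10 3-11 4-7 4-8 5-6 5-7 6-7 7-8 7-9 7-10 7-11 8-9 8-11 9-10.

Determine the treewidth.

3

A width-3 tree decomposition is:
Bags: B1 = {1, 3, 7, 8}  B2 = {1, 3, 5, 7}  B3 = {3, 7, 8, 9}  B4 = {1, 2, 7, 8}  B5 = {3, 7, 8, 11}  B6 = {1, 5, 6, 7}  B7 = {3, 7, 9, 10}  B8 = {3, 4, 7, 8}
Tree: B1–B2, B1–B3, B1–B4, B3–B5, B2–B6, B3–B7, B5–B8
Every bag has size at most 4, so the width is 4 − 1 = 3 and tw(G) ≤ 3. For the lower bound, the 4 vertices {1, 2, 7, 8} are pairwise adjacent, and any tree decomposition puts a clique entirely inside one bag — forcing width ≥ 3. Combining the bounds, tw(G) = 3.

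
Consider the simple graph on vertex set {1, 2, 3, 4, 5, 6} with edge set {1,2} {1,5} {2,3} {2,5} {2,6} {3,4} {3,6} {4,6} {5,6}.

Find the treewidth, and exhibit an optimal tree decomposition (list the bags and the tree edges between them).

Each bag holds 3 vertices, so the decomposition has width 2, which upper-bounds the treewidth. On the other hand G contains the 3-clique {2, 3, 6}. A clique must lie in a single bag of any decomposition, so no decomposition can have width below 2. The upper and lower bounds meet at 2, so that is the treewidth.

Treewidth 2.
Bags: B1 = {2, 3, 6}  B2 = {2, 5, 6}  B3 = {3, 4, 6}  B4 = {1, 2, 5}
Tree: B1–B2, B1–B3, B2–B4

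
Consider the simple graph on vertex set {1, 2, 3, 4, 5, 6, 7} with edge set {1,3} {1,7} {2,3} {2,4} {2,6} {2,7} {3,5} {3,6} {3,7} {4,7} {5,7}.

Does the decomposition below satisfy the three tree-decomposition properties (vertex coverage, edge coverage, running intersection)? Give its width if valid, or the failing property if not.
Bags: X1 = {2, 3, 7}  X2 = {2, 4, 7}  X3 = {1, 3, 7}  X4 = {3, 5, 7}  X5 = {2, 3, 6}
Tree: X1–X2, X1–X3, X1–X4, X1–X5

Yes; width 2.

Checking the three conditions: (i) the bags cover all of {1, 2, 3, 4, 5, 6, 7}; (ii) for each edge, some bag contains both endpoints; (iii) the bags containing any fixed vertex form a subtree. All hold, so the decomposition is valid with width 3 − 1 = 2.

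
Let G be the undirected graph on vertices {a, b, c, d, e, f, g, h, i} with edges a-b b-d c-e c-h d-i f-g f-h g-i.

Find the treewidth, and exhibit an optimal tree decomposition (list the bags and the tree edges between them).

Treewidth 1.
One optimal decomposition is:
Bags: B1 = {c, e}  B2 = {c, h}  B3 = {f, h}  B4 = {f, g}  B5 = {g, i}  B6 = {d, i}  B7 = {b, d}  B8 = {a, b}
Tree: B1–B2, B2–B3, B3–B4, B4–B5, B5–B6, B6–B7, B7–B8

Each bag holds 2 vertices, so the decomposition has width 1, which upper-bounds the treewidth. Since G has at least one edge (e.g. e–c), it is not an edgeless graph, so tw(G) ≥ 1. Therefore the treewidth is 1.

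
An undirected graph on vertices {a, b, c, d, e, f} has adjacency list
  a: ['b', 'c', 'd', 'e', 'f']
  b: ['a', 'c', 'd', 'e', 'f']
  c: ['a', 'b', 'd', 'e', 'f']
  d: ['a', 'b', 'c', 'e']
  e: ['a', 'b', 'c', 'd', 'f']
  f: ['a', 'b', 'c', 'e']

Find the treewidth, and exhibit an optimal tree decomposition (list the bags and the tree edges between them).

Treewidth 4.
Bags: B1 = {a, b, c, d, e}  B2 = {a, b, c, e, f}
Tree: B1–B2

Each bag holds 5 vertices, so the decomposition has width 4, which upper-bounds the treewidth. On the other hand G contains the 5-clique {a, b, c, d, e}. A clique must lie in a single bag of any decomposition, so no decomposition can have width below 4. The upper and lower bounds meet at 4, so that is the treewidth.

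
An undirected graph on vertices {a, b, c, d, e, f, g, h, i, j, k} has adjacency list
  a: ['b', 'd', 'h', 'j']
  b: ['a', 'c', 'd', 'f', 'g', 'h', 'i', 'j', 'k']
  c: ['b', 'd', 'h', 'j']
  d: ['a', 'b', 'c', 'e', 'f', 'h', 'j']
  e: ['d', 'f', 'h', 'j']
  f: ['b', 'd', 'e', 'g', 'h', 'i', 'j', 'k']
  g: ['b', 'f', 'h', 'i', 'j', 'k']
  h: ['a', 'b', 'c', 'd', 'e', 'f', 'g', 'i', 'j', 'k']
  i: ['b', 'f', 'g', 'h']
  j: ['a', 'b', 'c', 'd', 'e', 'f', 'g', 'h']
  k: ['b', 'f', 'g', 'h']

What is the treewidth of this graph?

A width-4 tree decomposition is:
Bags: B1 = {b, f, g, h, i}  B2 = {b, f, g, h, j}  B3 = {b, d, f, h, j}  B4 = {b, c, d, h, j}  B5 = {d, e, f, h, j}  B6 = {a, b, d, h, j}  B7 = {b, f, g, h, k}
Tree: B1–B2, B2–B3, B3–B4, B3–B5, B3–B6, B2–B7
Every bag has size at most 5, so the width is 5 − 1 = 4 and tw(G) ≤ 4. For the lower bound, the 5 vertices {d, e, f, h, j} are pairwise adjacent, and any tree decomposition puts a clique entirely inside one bag — forcing width ≥ 4. The upper and lower bounds meet at 4, so that is the treewidth.

4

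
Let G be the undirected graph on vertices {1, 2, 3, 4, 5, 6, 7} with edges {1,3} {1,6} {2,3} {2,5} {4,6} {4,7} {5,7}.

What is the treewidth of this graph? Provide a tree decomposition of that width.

Every bag has size at most 3, so the width is 3 − 1 = 2 and tw(G) ≤ 2. The edges 7–4–6–1–3–2–5–7 form a cycle, so G is not a tree and its treewidth is at least 2. Combining the bounds, tw(G) = 2.

Treewidth 2.
One optimal decomposition is:
Bags: B1 = {4, 6, 7}  B2 = {1, 6, 7}  B3 = {1, 3, 7}  B4 = {2, 3, 7}  B5 = {2, 5, 7}
Tree: B1–B2, B2–B3, B3–B4, B4–B5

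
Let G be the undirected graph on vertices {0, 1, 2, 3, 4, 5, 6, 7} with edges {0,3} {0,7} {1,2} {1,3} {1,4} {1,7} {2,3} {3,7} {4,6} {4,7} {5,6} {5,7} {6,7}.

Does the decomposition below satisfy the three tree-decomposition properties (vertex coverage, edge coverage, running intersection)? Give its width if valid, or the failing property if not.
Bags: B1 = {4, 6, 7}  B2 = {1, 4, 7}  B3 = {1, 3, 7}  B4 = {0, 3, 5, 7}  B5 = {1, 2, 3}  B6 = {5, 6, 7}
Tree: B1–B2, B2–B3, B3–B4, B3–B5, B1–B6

No — bags containing vertex 5 are not connected in the tree.

A tree decomposition must satisfy three properties: every vertex lies in some bag; for every edge, both endpoints lie together in some bag; and for every vertex, the bags containing it form a connected subtree. Here bags containing vertex 5 are not connected in the tree, so the decomposition is invalid.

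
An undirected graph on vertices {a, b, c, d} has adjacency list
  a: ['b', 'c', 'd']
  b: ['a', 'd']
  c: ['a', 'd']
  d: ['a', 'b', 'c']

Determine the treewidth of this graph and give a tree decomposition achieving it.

The largest bag has 3 vertices, giving width 2; this decomposition certifies tw(G) ≤ 2. For the lower bound, the 3 vertices {a, c, d} are pairwise adjacent, and any tree decomposition puts a clique entirely inside one bag — forcing width ≥ 2. Hence tw(G) = 2 exactly.

Treewidth 2.
One such decomposition:
Bags: B1 = {a, b, d}  B2 = {a, c, d}
Tree: B1–B2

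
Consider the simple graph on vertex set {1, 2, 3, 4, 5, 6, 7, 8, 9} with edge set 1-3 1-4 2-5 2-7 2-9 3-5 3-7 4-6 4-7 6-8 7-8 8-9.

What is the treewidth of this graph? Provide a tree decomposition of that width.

Treewidth 3.
Bags: B1 = {1, 4, 6, 8}  B2 = {1, 4, 7, 8}  B3 = {1, 3, 7, 8}  B4 = {3, 7, 8, 9}  B5 = {2, 3, 7, 9}  B6 = {2, 3, 5, 9}
Tree: B1–B2, B2–B3, B3–B4, B4–B5, B5–B6

Each bag holds 4 vertices, so the decomposition has width 3, which upper-bounds the treewidth. For the lower bound: the 4 vertex sets {1,4,6}, {8}, {7}, {2,3,5,9} are disjoint, each induces a connected subgraph, and every pair is joined by at least one edge of G. Contracting each set to a single vertex therefore yields K_{4} as a minor, and since treewidth is minor-monotone, tw(G) ≥ tw(K_{4}) = 3. Therefore the treewidth is 3.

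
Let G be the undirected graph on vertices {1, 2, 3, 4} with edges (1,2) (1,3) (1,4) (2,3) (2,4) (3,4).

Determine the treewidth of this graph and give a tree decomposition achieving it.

With just one bag of size 4, the width is 4 − 1 = 3, so tw(G) ≤ 3. On the other hand G contains the 4-clique {1, 2, 3, 4}. A clique must lie in a single bag of any decomposition, so no decomposition can have width below 3. The upper and lower bounds meet at 3, so that is the treewidth.

Treewidth 3.
Bags: B1 = {1, 2, 3, 4}
Tree: (single bag)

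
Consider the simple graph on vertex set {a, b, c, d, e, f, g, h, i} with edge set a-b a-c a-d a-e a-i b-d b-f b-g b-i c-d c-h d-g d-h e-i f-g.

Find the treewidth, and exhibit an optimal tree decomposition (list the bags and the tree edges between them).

The largest bag has 3 vertices, giving width 2; this decomposition certifies tw(G) ≤ 2. Conversely, {c, d, h} is a clique of size 3, and the vertices of any clique must share a bag in every tree decomposition; so some bag has ≥ 3 vertices and tw(G) ≥ 2. The upper and lower bounds meet at 2, so that is the treewidth.

Treewidth 2.
Bags: B1 = {a, c, d}  B2 = {a, b, d}  B3 = {a, b, i}  B4 = {b, d, g}  B5 = {a, e, i}  B6 = {b, f, g}  B7 = {c, d, h}
Tree: B1–B2, B2–B3, B2–B4, B3–B5, B4–B6, B1–B7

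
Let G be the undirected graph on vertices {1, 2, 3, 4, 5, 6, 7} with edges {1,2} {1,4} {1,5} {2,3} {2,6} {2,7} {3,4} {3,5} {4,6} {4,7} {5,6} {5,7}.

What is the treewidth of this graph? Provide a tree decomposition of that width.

Each bag holds 4 vertices, so the decomposition has width 3, which upper-bounds the treewidth. For the lower bound: the 4 vertex sets {4,6}, {5,7}, {2}, {3} are disjoint, each induces a connected subgraph, and every pair is joined by at least one edge of G. Contracting each set to a single vertex therefore yields K_{4} as a minor, and since treewidth is minor-monotone, tw(G) ≥ tw(K_{4}) = 3. Therefore the treewidth is 3.

Treewidth 3.
One such decomposition:
Bags: B1 = {2, 4, 5, 6}  B2 = {2, 4, 5, 7}  B3 = {2, 3, 4, 5}  B4 = {1, 2, 4, 5}
Tree: B1–B2, B2–B3, B3–B4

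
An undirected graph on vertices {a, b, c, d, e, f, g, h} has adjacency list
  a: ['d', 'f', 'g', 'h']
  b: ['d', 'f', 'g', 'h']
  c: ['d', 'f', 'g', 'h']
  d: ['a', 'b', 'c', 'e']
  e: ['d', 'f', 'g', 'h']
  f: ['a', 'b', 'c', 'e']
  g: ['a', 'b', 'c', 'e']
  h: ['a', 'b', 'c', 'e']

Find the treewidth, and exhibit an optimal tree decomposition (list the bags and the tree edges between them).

Each bag holds 5 vertices, so the decomposition has width 4, which upper-bounds the treewidth. For the lower bound: the 5 vertex sets {e,g}, {b,f}, {a,h}, {c}, {d} are disjoint, each induces a connected subgraph, and every pair is joined by at least one edge of G. Contracting each set to a single vertex therefore yields K_{5} as a minor, and since treewidth is minor-monotone, tw(G) ≥ tw(K_{5}) = 4. Therefore the treewidth is 4.

Treewidth 4.
Bags: B1 = {a, b, c, e, g}  B2 = {a, b, c, e, f}  B3 = {a, b, c, e, h}  B4 = {a, b, c, d, e}
Tree: B1–B2, B2–B3, B3–B4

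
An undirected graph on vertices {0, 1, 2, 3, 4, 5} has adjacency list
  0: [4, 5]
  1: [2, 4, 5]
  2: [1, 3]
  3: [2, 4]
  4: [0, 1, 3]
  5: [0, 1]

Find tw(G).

2

A width-2 tree decomposition is:
Bags: B1 = {1, 2, 3}  B2 = {1, 3, 4}  B3 = {1, 4, 5}  B4 = {0, 4, 5}
Tree: B1–B2, B2–B3, B3–B4
Every bag has size at most 3, so the width is 3 − 1 = 2 and tw(G) ≤ 2. Since 2–3–4–1–2 is a cycle in G, G is not acyclic. Forests are exactly the graphs of treewidth ≤ 1, so tw(G) ≥ 2. Therefore the treewidth is 2.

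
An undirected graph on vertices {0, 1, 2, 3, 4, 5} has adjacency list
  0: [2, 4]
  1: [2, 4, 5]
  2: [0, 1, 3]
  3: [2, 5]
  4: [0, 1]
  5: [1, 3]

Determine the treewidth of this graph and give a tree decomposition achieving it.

Treewidth 2.
One such decomposition:
Bags: B1 = {0, 2, 4}  B2 = {1, 2, 4}  B3 = {1, 2, 3}  B4 = {1, 3, 5}
Tree: B1–B2, B2–B3, B3–B4

Every bag has size at most 3, so the width is 3 − 1 = 2 and tw(G) ≤ 2. For the lower bound, G contains the cycle 0–4–1–2–0, so G is not a forest; only forests have treewidth ≤ 1, hence tw(G) ≥ 2. Therefore the treewidth is 2.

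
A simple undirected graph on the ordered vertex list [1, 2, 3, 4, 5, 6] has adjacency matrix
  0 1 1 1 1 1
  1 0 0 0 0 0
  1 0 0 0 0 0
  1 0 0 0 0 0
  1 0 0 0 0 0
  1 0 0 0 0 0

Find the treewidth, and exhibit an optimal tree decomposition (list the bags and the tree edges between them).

Treewidth 1.
Bags: B1 = {1, 2}  B2 = {1, 6}  B3 = {1, 5}  B4 = {1, 4}  B5 = {1, 3}
Tree: B1–B2, B2–B3, B1–B4, B2–B5

Each bag holds 2 vertices, so the decomposition has width 1, which upper-bounds the treewidth. Since G has at least one edge (e.g. 2–1), it is not an edgeless graph, so tw(G) ≥ 1. Therefore the treewidth is 1.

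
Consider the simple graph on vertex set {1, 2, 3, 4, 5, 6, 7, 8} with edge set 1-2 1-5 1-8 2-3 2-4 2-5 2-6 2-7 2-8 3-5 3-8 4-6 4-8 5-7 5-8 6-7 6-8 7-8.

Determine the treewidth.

3

A width-3 tree decomposition is:
Bags: B1 = {2, 6, 7, 8}  B2 = {2, 5, 7, 8}  B3 = {2, 4, 6, 8}  B4 = {2, 3, 5, 8}  B5 = {1, 2, 5, 8}
Tree: B1–B2, B1–B3, B2–B4, B2–B5
Each bag holds 4 vertices, so the decomposition has width 3, which upper-bounds the treewidth. Conversely, {2, 4, 6, 8} is a clique of size 4, and the vertices of any clique must share a bag in every tree decomposition; so some bag has ≥ 4 vertices and tw(G) ≥ 3. Combining the bounds, tw(G) = 3.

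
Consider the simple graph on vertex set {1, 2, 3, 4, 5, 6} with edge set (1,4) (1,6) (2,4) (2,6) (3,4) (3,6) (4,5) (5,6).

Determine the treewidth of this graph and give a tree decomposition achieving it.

Every bag has size at most 3, so the width is 3 − 1 = 2 and tw(G) ≤ 2. For the lower bound, G contains the cycle 4–2–6–3–4, so G is not a forest; only forests have treewidth ≤ 1, hence tw(G) ≥ 2. Therefore the treewidth is 2.

Treewidth 2.
One optimal decomposition is:
Bags: B1 = {2, 4, 6}  B2 = {3, 4, 6}  B3 = {4, 5, 6}  B4 = {1, 4, 6}
Tree: B1–B2, B2–B3, B3–B4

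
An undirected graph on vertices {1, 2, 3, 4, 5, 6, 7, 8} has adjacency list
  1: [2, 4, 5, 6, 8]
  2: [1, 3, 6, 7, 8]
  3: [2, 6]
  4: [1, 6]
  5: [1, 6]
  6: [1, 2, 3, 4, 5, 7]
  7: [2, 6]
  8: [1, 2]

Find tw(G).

2

A width-2 tree decomposition is:
Bags: B1 = {1, 2, 6}  B2 = {2, 3, 6}  B3 = {1, 4, 6}  B4 = {2, 6, 7}  B5 = {1, 5, 6}  B6 = {1, 2, 8}
Tree: B1–B2, B1–B3, B1–B4, B3–B5, B1–B6
Every bag has size at most 3, so the width is 3 − 1 = 2 and tw(G) ≤ 2. Conversely, {1, 2, 8} is a clique of size 3, and the vertices of any clique must share a bag in every tree decomposition; so some bag has ≥ 3 vertices and tw(G) ≥ 2. Hence tw(G) = 2 exactly.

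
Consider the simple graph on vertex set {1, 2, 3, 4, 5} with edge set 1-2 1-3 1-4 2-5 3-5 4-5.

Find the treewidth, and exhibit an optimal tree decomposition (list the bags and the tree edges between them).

Each bag holds 3 vertices, so the decomposition has width 2, which upper-bounds the treewidth. The edges 5–2–1–3–5 form a cycle, so G is not a tree and its treewidth is at least 2. Hence tw(G) = 2 exactly.

Treewidth 2.
One optimal decomposition is:
Bags: B1 = {1, 2, 5}  B2 = {1, 3, 5}  B3 = {1, 4, 5}
Tree: B1–B2, B2–B3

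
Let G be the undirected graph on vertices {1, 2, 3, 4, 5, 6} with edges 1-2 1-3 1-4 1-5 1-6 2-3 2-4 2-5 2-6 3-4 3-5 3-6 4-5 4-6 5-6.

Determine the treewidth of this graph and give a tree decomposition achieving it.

A single bag containing all 6 vertices is trivially a valid decomposition of width 5. Conversely, {1, 2, 3, 4, 5, 6} is a clique of size 6, and the vertices of any clique must share a bag in every tree decomposition; so some bag has ≥ 6 vertices and tw(G) ≥ 5. Combining the bounds, tw(G) = 5.

Treewidth 5.
One such decomposition:
Bags: B1 = {1, 2, 3, 4, 5, 6}
Tree: (single bag)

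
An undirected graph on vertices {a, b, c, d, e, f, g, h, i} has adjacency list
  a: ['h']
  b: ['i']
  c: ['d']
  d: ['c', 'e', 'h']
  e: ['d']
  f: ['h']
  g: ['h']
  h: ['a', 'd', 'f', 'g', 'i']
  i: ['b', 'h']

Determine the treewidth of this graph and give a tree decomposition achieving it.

Treewidth 1.
One such decomposition:
Bags: B1 = {d, h}  B2 = {g, h}  B3 = {f, h}  B4 = {d, e}  B5 = {h, i}  B6 = {a, h}  B7 = {b, i}  B8 = {c, d}
Tree: B1–B2, B2–B3, B1–B4, B1–B5, B1–B6, B5–B7, B4–B8

Each bag holds 2 vertices, so the decomposition has width 1, which upper-bounds the treewidth. Since G has at least one edge (e.g. d–h), it is not an edgeless graph, so tw(G) ≥ 1. Combining the bounds, tw(G) = 1.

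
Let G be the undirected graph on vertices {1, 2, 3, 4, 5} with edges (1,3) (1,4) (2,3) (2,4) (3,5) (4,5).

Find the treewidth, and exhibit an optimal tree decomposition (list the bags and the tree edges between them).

Treewidth 2.
One such decomposition:
Bags: B1 = {2, 3, 4}  B2 = {1, 3, 4}  B3 = {3, 4, 5}
Tree: B1–B2, B2–B3

Every bag has size at most 3, so the width is 3 − 1 = 2 and tw(G) ≤ 2. The edges 4–2–3–1–4 form a cycle, so G is not a tree and its treewidth is at least 2. Therefore the treewidth is 2.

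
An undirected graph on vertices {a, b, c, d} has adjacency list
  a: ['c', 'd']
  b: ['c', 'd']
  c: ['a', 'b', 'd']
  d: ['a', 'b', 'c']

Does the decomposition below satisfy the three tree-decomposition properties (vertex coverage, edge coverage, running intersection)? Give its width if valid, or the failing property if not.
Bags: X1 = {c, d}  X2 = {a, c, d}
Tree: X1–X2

No — vertex b appears in no bag.

A tree decomposition must satisfy three properties: every vertex lies in some bag; for every edge, both endpoints lie together in some bag; and for every vertex, the bags containing it form a connected subtree. Here vertex b appears in no bag, so the decomposition is invalid.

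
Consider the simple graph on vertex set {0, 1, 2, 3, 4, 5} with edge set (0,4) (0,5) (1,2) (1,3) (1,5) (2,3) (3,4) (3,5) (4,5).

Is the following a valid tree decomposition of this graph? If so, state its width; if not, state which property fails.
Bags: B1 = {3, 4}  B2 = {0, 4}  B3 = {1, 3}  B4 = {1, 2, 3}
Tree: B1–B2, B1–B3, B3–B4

No — vertex 5 appears in no bag.

A tree decomposition must satisfy three properties: every vertex lies in some bag; for every edge, both endpoints lie together in some bag; and for every vertex, the bags containing it form a connected subtree. Here vertex 5 appears in no bag, so the decomposition is invalid.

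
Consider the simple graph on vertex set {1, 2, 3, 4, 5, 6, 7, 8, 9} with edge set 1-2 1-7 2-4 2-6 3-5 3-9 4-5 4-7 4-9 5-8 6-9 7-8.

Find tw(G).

A width-3 tree decomposition is:
Bags: B1 = {3, 5, 6, 9}  B2 = {4, 5, 6, 9}  B3 = {2, 4, 5, 6}  B4 = {2, 4, 5, 8}  B5 = {2, 4, 7, 8}  B6 = {1, 2, 7, 8}
Tree: B1–B2, B2–B3, B3–B4, B4–B5, B5–B6
Every bag has size at most 4, so the width is 4 − 1 = 3 and tw(G) ≤ 3. For the lower bound: the 4 vertex sets {3,6,9}, {5}, {4}, {1,2,7,8} are disjoint, each induces a connected subgraph, and every pair is joined by at least one edge of G. Contracting each set to a single vertex therefore yields K_{4} as a minor, and since treewidth is minor-monotone, tw(G) ≥ tw(K_{4}) = 3. Combining the bounds, tw(G) = 3.

3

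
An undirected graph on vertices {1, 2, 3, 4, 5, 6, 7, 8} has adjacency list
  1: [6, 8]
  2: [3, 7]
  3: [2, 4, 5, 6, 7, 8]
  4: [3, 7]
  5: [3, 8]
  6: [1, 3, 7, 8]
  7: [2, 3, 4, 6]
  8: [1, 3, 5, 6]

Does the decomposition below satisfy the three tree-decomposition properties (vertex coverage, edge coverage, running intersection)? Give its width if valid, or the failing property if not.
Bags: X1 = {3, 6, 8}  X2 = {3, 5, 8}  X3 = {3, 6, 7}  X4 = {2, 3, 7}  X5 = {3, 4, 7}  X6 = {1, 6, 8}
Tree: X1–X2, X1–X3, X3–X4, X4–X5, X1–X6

Checking the three conditions: (i) the bags cover all of {1, 2, 3, 4, 5, 6, 7, 8}; (ii) for each edge, some bag contains both endpoints; (iii) the bags containing any fixed vertex form a subtree. All hold, so the decomposition is valid with width 3 − 1 = 2.

Yes; width 2.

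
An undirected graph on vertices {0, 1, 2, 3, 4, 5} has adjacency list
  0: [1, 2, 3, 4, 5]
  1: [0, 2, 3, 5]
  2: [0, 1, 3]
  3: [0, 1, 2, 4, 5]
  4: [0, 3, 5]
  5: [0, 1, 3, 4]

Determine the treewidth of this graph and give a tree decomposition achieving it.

Each bag holds 4 vertices, so the decomposition has width 3, which upper-bounds the treewidth. On the other hand G contains the 4-clique {0, 1, 2, 3}. A clique must lie in a single bag of any decomposition, so no decomposition can have width below 3. Therefore the treewidth is 3.

Treewidth 3.
One optimal decomposition is:
Bags: B1 = {0, 1, 3, 5}  B2 = {0, 3, 4, 5}  B3 = {0, 1, 2, 3}
Tree: B1–B2, B1–B3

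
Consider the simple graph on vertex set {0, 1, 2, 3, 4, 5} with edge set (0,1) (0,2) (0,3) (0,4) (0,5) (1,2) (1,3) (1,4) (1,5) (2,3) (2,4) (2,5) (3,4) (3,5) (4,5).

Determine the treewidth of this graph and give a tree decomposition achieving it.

Treewidth 5.
Bags: B1 = {0, 1, 2, 3, 4, 5}
Tree: (single bag)

With just one bag of size 6, the width is 6 − 1 = 5, so tw(G) ≤ 5. On the other hand G contains the 6-clique {0, 1, 2, 3, 4, 5}. A clique must lie in a single bag of any decomposition, so no decomposition can have width below 5. Combining the bounds, tw(G) = 5.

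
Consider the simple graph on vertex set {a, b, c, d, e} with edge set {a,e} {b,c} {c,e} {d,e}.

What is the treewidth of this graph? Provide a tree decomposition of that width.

Treewidth 1.
One such decomposition:
Bags: B1 = {c, e}  B2 = {b, c}  B3 = {d, e}  B4 = {a, e}
Tree: B1–B2, B1–B3, B1–B4

Each bag holds 2 vertices, so the decomposition has width 1, which upper-bounds the treewidth. Any graph with an edge has treewidth ≥ 1, and G has the edge c–e. Combining the bounds, tw(G) = 1.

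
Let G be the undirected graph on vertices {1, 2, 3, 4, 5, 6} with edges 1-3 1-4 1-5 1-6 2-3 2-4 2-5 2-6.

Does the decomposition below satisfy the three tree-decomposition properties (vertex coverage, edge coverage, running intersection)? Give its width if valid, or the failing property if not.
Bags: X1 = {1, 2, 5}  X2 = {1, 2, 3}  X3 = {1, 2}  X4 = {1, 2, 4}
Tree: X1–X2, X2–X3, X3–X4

No — vertex 6 appears in no bag.

A tree decomposition must satisfy three properties: every vertex lies in some bag; for every edge, both endpoints lie together in some bag; and for every vertex, the bags containing it form a connected subtree. Here vertex 6 appears in no bag, so the decomposition is invalid.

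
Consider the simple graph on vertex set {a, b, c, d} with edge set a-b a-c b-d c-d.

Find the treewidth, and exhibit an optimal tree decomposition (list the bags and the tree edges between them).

Each bag holds 3 vertices, so the decomposition has width 2, which upper-bounds the treewidth. Since d–b–a–c–d is a cycle in G, G is not acyclic. Forests are exactly the graphs of treewidth ≤ 1, so tw(G) ≥ 2. Therefore the treewidth is 2.

Treewidth 2.
One optimal decomposition is:
Bags: B1 = {a, b, d}  B2 = {a, c, d}
Tree: B1–B2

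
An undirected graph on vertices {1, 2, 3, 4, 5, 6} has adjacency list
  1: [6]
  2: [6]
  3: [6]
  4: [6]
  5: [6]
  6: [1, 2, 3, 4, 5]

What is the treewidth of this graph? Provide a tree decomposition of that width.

Treewidth 1.
Bags: B1 = {3, 6}  B2 = {4, 6}  B3 = {5, 6}  B4 = {1, 6}  B5 = {2, 6}
Tree: B1–B2, B1–B3, B3–B4, B4–B5

Every bag has size at most 2, so the width is 2 − 1 = 1 and tw(G) ≤ 1. G has an edge, so its treewidth is at least 1. Therefore the treewidth is 1.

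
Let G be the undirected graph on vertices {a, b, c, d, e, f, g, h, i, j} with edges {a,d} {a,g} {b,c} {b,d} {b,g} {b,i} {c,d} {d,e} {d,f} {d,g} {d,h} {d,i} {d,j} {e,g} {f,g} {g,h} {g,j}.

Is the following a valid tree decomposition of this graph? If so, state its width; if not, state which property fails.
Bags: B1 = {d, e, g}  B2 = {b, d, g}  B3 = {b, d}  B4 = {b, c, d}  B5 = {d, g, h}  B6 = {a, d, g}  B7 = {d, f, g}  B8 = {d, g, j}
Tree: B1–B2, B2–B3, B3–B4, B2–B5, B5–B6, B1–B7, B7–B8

A tree decomposition must satisfy three properties: every vertex lies in some bag; for every edge, both endpoints lie together in some bag; and for every vertex, the bags containing it form a connected subtree. Here vertex i appears in no bag, so the decomposition is invalid.

No — vertex i appears in no bag.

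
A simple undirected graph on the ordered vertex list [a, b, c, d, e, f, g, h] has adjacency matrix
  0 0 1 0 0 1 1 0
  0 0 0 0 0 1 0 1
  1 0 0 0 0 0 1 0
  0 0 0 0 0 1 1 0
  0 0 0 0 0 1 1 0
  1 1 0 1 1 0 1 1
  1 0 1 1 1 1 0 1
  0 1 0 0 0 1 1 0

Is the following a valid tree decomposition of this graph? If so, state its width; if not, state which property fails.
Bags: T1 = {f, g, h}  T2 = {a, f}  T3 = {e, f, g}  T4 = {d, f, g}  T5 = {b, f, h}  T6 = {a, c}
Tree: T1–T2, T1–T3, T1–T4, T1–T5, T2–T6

No — edge (g,a) lies in no bag.

A tree decomposition must satisfy three properties: every vertex lies in some bag; for every edge, both endpoints lie together in some bag; and for every vertex, the bags containing it form a connected subtree. Here edge (g,a) lies in no bag, so the decomposition is invalid.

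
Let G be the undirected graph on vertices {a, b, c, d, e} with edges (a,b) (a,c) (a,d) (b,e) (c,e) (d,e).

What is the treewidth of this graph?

A width-2 tree decomposition is:
Bags: B1 = {a, d, e}  B2 = {a, b, e}  B3 = {a, c, e}
Tree: B1–B2, B2–B3
Each bag holds 3 vertices, so the decomposition has width 2, which upper-bounds the treewidth. For the lower bound, G contains the cycle d–e–b–a–d, so G is not a forest; only forests have treewidth ≤ 1, hence tw(G) ≥ 2. The upper and lower bounds meet at 2, so that is the treewidth.

2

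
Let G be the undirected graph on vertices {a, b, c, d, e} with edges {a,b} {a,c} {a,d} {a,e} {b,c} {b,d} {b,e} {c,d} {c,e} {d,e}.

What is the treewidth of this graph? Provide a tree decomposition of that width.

Treewidth 4.
Bags: B1 = {a, b, c, d, e}
Tree: (single bag)

With just one bag of size 5, the width is 5 − 1 = 4, so tw(G) ≤ 4. For the lower bound, the 5 vertices {a, b, c, d, e} are pairwise adjacent, and any tree decomposition puts a clique entirely inside one bag — forcing width ≥ 4. Combining the bounds, tw(G) = 4.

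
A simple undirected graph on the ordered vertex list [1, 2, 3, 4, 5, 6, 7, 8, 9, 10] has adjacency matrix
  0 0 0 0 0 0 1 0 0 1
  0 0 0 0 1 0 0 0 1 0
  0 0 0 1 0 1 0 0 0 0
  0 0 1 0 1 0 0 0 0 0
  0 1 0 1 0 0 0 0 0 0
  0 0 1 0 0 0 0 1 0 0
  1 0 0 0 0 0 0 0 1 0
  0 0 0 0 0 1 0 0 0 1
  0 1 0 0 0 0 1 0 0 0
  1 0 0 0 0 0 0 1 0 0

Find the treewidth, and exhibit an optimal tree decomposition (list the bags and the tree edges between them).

Treewidth 2.
One such decomposition:
Bags: B1 = {1, 7, 9}  B2 = {1, 2, 9}  B3 = {1, 2, 5}  B4 = {1, 4, 5}  B5 = {1, 3, 4}  B6 = {1, 3, 6}  B7 = {1, 6, 8}  B8 = {1, 8, 10}
Tree: B1–B2, B2–B3, B3–B4, B4–B5, B5–B6, B6–B7, B7–B8

Each bag holds 3 vertices, so the decomposition has width 2, which upper-bounds the treewidth. For the lower bound, G contains the cycle 1–7–9–2–5–4–3–6–8–10–1, so G is not a forest; only forests have treewidth ≤ 1, hence tw(G) ≥ 2. Therefore the treewidth is 2.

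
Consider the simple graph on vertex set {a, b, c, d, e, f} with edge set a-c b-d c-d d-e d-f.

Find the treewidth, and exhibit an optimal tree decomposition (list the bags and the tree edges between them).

Treewidth 1.
One optimal decomposition is:
Bags: B1 = {d, f}  B2 = {c, d}  B3 = {b, d}  B4 = {a, c}  B5 = {d, e}
Tree: B1–B2, B2–B3, B2–B4, B1–B5

Each bag holds 2 vertices, so the decomposition has width 1, which upper-bounds the treewidth. Since G has at least one edge (e.g. f–d), it is not an edgeless graph, so tw(G) ≥ 1. Hence tw(G) = 1 exactly.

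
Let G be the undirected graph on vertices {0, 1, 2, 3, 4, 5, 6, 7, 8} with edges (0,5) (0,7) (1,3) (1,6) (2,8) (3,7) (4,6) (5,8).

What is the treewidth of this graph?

A width-1 tree decomposition is:
Bags: B1 = {2, 8}  B2 = {5, 8}  B3 = {0, 5}  B4 = {0, 7}  B5 = {3, 7}  B6 = {1, 3}  B7 = {1, 6}  B8 = {4, 6}
Tree: B1–B2, B2–B3, B3–B4, B4–B5, B5–B6, B6–B7, B7–B8
Every bag has size at most 2, so the width is 2 − 1 = 1 and tw(G) ≤ 1. Since G has at least one edge (e.g. 2–8), it is not an edgeless graph, so tw(G) ≥ 1. Therefore the treewidth is 1.

1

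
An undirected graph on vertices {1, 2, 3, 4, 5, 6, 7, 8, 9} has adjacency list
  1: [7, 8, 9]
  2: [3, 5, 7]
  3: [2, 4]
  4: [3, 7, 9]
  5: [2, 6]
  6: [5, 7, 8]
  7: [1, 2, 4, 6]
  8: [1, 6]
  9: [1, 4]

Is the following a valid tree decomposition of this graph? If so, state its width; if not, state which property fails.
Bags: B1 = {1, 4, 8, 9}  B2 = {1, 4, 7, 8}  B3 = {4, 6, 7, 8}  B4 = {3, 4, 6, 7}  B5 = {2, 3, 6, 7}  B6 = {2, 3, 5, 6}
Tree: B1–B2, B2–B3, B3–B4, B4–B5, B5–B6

Checking the three conditions: (i) the bags cover all of {1, 2, 3, 4, 5, 6, 7, 8, 9}; (ii) for each edge, some bag contains both endpoints; (iii) the bags containing any fixed vertex form a subtree. All hold, so the decomposition is valid with width 4 − 1 = 3.

Yes; width 3.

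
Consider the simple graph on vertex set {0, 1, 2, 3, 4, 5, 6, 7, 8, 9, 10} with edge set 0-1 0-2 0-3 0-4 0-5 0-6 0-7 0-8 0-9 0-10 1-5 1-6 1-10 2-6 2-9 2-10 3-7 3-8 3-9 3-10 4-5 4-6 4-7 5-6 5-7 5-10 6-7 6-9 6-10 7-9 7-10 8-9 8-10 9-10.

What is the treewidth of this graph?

A width-4 tree decomposition is:
Bags: B1 = {0, 6, 7, 9, 10}  B2 = {0, 5, 6, 7, 10}  B3 = {0, 2, 6, 9, 10}  B4 = {0, 3, 7, 9, 10}  B5 = {0, 3, 8, 9, 10}  B6 = {0, 1, 5, 6, 10}  B7 = {0, 4, 5, 6, 7}
Tree: B1–B2, B1–B3, B1–B4, B4–B5, B2–B6, B2–B7
Each bag holds 5 vertices, so the decomposition has width 4, which upper-bounds the treewidth. Conversely, {0, 3, 8, 9, 10} is a clique of size 5, and the vertices of any clique must share a bag in every tree decomposition; so some bag has ≥ 5 vertices and tw(G) ≥ 4. Hence tw(G) = 4 exactly.

4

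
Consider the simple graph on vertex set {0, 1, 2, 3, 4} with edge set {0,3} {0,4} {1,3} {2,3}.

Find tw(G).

1

A width-1 tree decomposition is:
Bags: B1 = {0, 3}  B2 = {0, 4}  B3 = {1, 3}  B4 = {2, 3}
Tree: B1–B2, B1–B3, B1–B4
The largest bag has 2 vertices, giving width 1; this decomposition certifies tw(G) ≤ 1. Since G has at least one edge (e.g. 3–0), it is not an edgeless graph, so tw(G) ≥ 1. Therefore the treewidth is 1.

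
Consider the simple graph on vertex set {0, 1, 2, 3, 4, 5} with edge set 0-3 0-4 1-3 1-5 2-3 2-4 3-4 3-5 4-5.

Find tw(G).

A width-2 tree decomposition is:
Bags: B1 = {3, 4, 5}  B2 = {1, 3, 5}  B3 = {0, 3, 4}  B4 = {2, 3, 4}
Tree: B1–B2, B1–B3, B1–B4
The largest bag has 3 vertices, giving width 2; this decomposition certifies tw(G) ≤ 2. On the other hand G contains the 3-clique {1, 3, 5}. A clique must lie in a single bag of any decomposition, so no decomposition can have width below 2. Combining the bounds, tw(G) = 2.

2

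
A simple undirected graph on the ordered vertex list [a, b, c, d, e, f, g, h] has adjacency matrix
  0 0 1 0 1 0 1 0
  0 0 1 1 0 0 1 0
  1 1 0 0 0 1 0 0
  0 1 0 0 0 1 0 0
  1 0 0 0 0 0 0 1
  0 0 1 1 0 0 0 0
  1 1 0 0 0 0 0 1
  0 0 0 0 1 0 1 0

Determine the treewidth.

A width-2 tree decomposition is:
Bags: B1 = {b, d, f}  B2 = {b, c, f}  B3 = {b, c, g}  B4 = {a, c, g}  B5 = {a, g, h}  B6 = {a, e, h}
Tree: B1–B2, B2–B3, B3–B4, B4–B5, B5–B6
Each bag holds 3 vertices, so the decomposition has width 2, which upper-bounds the treewidth. Since d–f–c–b–d is a cycle in G, G is not acyclic. Forests are exactly the graphs of treewidth ≤ 1, so tw(G) ≥ 2. The upper and lower bounds meet at 2, so that is the treewidth.

2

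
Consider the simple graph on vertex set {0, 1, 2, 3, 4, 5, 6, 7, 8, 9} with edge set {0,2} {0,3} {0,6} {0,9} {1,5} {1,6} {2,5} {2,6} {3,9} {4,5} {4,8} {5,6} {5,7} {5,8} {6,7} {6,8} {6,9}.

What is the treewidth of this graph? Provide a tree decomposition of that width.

The largest bag has 3 vertices, giving width 2; this decomposition certifies tw(G) ≤ 2. For the lower bound, the 3 vertices {0, 3, 9} are pairwise adjacent, and any tree decomposition puts a clique entirely inside one bag — forcing width ≥ 2. Hence tw(G) = 2 exactly.

Treewidth 2.
Bags: B1 = {2, 5, 6}  B2 = {0, 2, 6}  B3 = {5, 6, 7}  B4 = {5, 6, 8}  B5 = {1, 5, 6}  B6 = {0, 6, 9}  B7 = {0, 3, 9}  B8 = {4, 5, 8}
Tree: B1–B2, B1–B3, B1–B4, B3–B5, B2–B6, B6–B7, B4–B8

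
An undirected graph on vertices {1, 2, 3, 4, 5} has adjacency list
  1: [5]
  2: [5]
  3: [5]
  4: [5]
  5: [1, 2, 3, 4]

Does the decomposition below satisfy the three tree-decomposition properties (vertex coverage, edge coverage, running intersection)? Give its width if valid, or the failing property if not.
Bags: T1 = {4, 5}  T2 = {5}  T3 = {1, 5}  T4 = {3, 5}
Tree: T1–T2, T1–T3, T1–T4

No — vertex 2 appears in no bag.

A tree decomposition must satisfy three properties: every vertex lies in some bag; for every edge, both endpoints lie together in some bag; and for every vertex, the bags containing it form a connected subtree. Here vertex 2 appears in no bag, so the decomposition is invalid.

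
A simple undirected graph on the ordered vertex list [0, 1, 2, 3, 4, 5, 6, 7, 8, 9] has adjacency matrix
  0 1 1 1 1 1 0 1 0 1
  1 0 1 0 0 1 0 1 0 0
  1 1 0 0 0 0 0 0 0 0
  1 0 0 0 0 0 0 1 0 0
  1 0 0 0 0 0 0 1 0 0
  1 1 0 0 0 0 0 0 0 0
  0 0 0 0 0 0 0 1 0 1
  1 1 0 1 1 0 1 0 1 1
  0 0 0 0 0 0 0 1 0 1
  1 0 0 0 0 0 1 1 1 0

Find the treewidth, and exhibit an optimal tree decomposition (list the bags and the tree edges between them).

Every bag has size at most 3, so the width is 3 − 1 = 2 and tw(G) ≤ 2. On the other hand G contains the 3-clique {0, 1, 2}. A clique must lie in a single bag of any decomposition, so no decomposition can have width below 2. Combining the bounds, tw(G) = 2.

Treewidth 2.
One such decomposition:
Bags: B1 = {0, 7, 9}  B2 = {7, 8, 9}  B3 = {0, 1, 7}  B4 = {0, 4, 7}  B5 = {0, 1, 2}  B6 = {0, 1, 5}  B7 = {0, 3, 7}  B8 = {6, 7, 9}
Tree: B1–B2, B1–B3, B1–B4, B3–B5, B5–B6, B1–B7, B1–B8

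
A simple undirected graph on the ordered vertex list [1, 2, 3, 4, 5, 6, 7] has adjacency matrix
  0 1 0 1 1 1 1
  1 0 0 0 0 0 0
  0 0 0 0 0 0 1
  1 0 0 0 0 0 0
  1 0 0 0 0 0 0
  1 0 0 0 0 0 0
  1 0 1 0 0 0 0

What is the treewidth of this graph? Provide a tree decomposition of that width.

Each bag holds 2 vertices, so the decomposition has width 1, which upper-bounds the treewidth. Any graph with an edge has treewidth ≥ 1, and G has the edge 4–1. Combining the bounds, tw(G) = 1.

Treewidth 1.
One such decomposition:
Bags: B1 = {1, 4}  B2 = {1, 5}  B3 = {1, 6}  B4 = {1, 7}  B5 = {1, 2}  B6 = {3, 7}
Tree: B1–B2, B1–B3, B3–B4, B3–B5, B4–B6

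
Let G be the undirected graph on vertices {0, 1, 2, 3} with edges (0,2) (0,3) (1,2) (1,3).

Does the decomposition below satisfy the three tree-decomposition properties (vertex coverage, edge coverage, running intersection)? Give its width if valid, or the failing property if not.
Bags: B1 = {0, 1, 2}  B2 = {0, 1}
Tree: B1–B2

A tree decomposition must satisfy three properties: every vertex lies in some bag; for every edge, both endpoints lie together in some bag; and for every vertex, the bags containing it form a connected subtree. Here vertex 3 appears in no bag, so the decomposition is invalid.

No — vertex 3 appears in no bag.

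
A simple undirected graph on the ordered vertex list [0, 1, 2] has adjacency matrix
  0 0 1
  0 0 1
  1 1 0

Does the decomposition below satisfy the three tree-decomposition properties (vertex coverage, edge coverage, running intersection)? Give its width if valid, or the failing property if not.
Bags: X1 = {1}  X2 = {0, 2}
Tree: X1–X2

No — edge (2,1) lies in no bag.

A tree decomposition must satisfy three properties: every vertex lies in some bag; for every edge, both endpoints lie together in some bag; and for every vertex, the bags containing it form a connected subtree. Here edge (2,1) lies in no bag, so the decomposition is invalid.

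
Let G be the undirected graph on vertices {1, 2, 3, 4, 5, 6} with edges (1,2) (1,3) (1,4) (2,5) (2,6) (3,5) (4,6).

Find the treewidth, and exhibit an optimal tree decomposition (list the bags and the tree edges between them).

Every bag has size at most 3, so the width is 3 − 1 = 2 and tw(G) ≤ 2. For the lower bound, G contains the cycle 5–3–1–2–5, so G is not a forest; only forests have treewidth ≤ 1, hence tw(G) ≥ 2. Hence tw(G) = 2 exactly.

Treewidth 2.
One such decomposition:
Bags: B1 = {2, 3, 5}  B2 = {1, 2, 3}  B3 = {1, 2, 6}  B4 = {1, 4, 6}
Tree: B1–B2, B2–B3, B3–B4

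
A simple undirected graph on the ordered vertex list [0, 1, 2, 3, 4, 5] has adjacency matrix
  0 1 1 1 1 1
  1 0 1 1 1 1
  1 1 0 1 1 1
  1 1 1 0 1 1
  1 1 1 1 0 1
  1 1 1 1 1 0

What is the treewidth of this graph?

A width-5 tree decomposition is:
Bags: B1 = {0, 1, 2, 3, 4, 5}
Tree: (single bag)
With just one bag of size 6, the width is 6 − 1 = 5, so tw(G) ≤ 5. Conversely, {0, 1, 2, 3, 4, 5} is a clique of size 6, and the vertices of any clique must share a bag in every tree decomposition; so some bag has ≥ 6 vertices and tw(G) ≥ 5. Combining the bounds, tw(G) = 5.

5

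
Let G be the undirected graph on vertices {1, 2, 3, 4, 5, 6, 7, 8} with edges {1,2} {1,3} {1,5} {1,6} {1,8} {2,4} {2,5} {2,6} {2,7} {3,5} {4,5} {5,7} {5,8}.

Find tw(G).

A width-2 tree decomposition is:
Bags: B1 = {1, 2, 5}  B2 = {1, 2, 6}  B3 = {2, 4, 5}  B4 = {1, 3, 5}  B5 = {2, 5, 7}  B6 = {1, 5, 8}
Tree: B1–B2, B1–B3, B1–B4, B3–B5, B4–B6
Each bag holds 3 vertices, so the decomposition has width 2, which upper-bounds the treewidth. Conversely, {1, 5, 8} is a clique of size 3, and the vertices of any clique must share a bag in every tree decomposition; so some bag has ≥ 3 vertices and tw(G) ≥ 2. Combining the bounds, tw(G) = 2.

2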